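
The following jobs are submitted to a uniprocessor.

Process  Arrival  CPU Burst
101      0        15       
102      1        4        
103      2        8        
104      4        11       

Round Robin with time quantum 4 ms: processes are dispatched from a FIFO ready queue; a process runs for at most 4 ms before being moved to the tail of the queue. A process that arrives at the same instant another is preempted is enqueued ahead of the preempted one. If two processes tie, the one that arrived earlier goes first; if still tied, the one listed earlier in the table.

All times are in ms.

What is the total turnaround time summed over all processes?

98

Schedule: | 101 0-4 | 102 4-8 | 103 8-12 | 104 12-16 | 101 16-20 | 103 20-24 | 104 24-28 | 101 28-32 | 104 32-35 | 101 35-38 |
Completion: 101=38  102=8  103=24  104=35
Turnaround = completion − arrival: 101=38, 102=7, 103=22, 104=31
Total turnaround = 38 + 7 + 22 + 31 = 98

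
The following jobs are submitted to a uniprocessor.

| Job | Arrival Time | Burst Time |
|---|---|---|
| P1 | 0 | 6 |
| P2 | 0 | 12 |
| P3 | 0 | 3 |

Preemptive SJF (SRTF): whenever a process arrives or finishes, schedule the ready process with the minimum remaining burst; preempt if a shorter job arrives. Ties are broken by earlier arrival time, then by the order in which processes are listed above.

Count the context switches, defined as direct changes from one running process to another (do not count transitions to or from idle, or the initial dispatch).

2

Gantt: | P3 0-3 | P1 3-9 | P2 9-21 |
Completion: P1=9  P2=21  P3=3
Turnaround (C−A): P1=9  P2=21  P3=3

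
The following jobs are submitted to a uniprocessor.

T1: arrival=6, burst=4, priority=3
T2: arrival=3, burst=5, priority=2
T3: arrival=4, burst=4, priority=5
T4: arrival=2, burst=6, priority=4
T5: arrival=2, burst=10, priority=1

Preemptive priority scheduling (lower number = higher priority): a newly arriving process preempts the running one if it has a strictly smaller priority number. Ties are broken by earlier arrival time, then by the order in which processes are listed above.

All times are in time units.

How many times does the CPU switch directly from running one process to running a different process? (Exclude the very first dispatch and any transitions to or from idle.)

Gantt: | idle 0-2 | T5 2-12 | T2 12-17 | T1 17-21 | T4 21-27 | T3 27-31 |
Completion: T1=21  T2=17  T3=31  T4=27  T5=12
Turnaround (C−A): T1=15  T2=14  T3=27  T4=25  T5=10

4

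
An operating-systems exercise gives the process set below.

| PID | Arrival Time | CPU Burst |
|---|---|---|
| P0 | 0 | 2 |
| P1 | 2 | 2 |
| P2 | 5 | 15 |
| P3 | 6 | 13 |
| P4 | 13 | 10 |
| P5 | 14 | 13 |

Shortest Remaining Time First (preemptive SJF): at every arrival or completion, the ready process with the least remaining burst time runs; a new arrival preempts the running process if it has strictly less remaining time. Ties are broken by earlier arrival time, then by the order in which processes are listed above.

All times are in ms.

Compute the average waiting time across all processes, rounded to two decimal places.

Gantt: | P0 0-2 | P1 2-4 | idle 4-5 | P2 5-6 | P3 6-19 | P4 19-29 | P5 29-42 | P2 42-56 |
Completion: P0=2  P1=4  P2=56  P3=19  P4=29  P5=42
Waiting times: P0=0, P1=0, P2=36, P3=0, P4=6, P5=15
Average waiting = (0+0+36+0+6+15) / 6 = 57/6 = 9.50

9.50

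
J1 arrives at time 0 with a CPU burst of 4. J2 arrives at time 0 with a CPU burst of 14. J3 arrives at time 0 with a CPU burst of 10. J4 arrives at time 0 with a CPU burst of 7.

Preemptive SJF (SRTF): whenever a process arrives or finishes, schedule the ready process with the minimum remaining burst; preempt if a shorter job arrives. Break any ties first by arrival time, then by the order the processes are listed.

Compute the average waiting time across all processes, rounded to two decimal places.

9.00

Gantt: | J1 0-4 | J4 4-11 | J3 11-21 | J2 21-35 |
Completion: J1=4  J2=35  J3=21  J4=11
Turnaround (C−A): J1=4  J2=35  J3=21  J4=11
Waiting times: J1=0, J2=21, J3=11, J4=4
Average waiting = (0+21+11+4) / 4 = 36/4 = 9.00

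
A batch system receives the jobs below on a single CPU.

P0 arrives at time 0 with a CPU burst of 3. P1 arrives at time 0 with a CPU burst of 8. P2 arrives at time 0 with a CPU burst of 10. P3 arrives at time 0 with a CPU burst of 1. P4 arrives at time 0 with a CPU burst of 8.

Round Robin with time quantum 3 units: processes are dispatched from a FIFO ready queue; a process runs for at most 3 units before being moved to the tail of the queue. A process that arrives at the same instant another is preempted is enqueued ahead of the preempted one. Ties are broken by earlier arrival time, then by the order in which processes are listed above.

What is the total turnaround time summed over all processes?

96

Gantt: | P0 0-3 | P1 3-6 | P2 6-9 | P3 9-10 | P4 10-13 | P1 13-16 | P2 16-19 | P4 19-22 | P1 22-24 | P2 24-27 | P4 27-29 | P2 29-30 |
Completion: P0=3  P1=24  P2=30  P3=10  P4=29
Turnaround (C−A): P0=3  P1=24  P2=30  P3=10  P4=29
Turnaround = completion − arrival: P0=3, P1=24, P2=30, P3=10, P4=29
Total turnaround = 3 + 24 + 30 + 10 + 29 = 96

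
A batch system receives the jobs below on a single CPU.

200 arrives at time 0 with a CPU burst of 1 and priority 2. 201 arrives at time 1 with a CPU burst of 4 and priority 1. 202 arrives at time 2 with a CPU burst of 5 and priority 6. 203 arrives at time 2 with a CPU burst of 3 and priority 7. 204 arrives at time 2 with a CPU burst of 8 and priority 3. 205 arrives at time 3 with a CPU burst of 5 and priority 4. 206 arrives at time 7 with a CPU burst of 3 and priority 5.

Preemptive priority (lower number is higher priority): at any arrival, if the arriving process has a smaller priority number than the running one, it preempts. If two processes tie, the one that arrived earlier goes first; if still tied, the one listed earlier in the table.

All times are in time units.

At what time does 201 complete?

Schedule: | 200 0-1 | 201 1-5 | 204 5-13 | 205 13-18 | 206 18-21 | 202 21-26 | 203 26-29 |
Completion: 200=1  201=5  202=26  203=29  204=13  205=18  206=21
Turnaround (C−A): 200=1  201=4  202=24  203=27  204=11  205=15  206=14

5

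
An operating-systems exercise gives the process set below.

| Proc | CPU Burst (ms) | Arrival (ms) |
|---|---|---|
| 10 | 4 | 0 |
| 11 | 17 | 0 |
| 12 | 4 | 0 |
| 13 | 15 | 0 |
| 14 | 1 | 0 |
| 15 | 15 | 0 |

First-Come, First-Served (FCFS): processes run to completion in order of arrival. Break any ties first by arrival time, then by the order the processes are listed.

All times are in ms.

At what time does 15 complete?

Schedule: | 10 0-4 | 11 4-21 | 12 21-25 | 13 25-40 | 14 40-41 | 15 41-56 |
Completion: 10=4  11=21  12=25  13=40  14=41  15=56
Turnaround (C−A): 10=4  11=21  12=25  13=40  14=41  15=56

56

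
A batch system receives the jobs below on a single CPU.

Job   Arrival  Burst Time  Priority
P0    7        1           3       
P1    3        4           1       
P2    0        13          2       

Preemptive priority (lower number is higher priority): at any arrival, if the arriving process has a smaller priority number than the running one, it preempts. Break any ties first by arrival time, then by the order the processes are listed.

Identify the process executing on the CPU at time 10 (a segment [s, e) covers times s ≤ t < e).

P2

Schedule: | P2 0-3 | P1 3-7 | P2 7-17 | P0 17-18 |
Completion: P0=18  P1=7  P2=17
Turnaround (C−A): P0=11  P1=4  P2=17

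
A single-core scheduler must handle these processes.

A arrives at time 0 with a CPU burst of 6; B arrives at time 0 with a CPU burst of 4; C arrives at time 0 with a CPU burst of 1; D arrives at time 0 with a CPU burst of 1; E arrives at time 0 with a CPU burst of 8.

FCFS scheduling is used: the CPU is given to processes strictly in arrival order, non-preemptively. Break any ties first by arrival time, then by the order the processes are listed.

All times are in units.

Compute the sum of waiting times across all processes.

Schedule: | A 0-6 | B 6-10 | C 10-11 | D 11-12 | E 12-20 |
Completion: A=6  B=10  C=11  D=12  E=20
Turnaround (C−A): A=6  B=10  C=11  D=12  E=20
Waiting = turnaround − burst: A=0, B=6, C=10, D=11, E=12
Total waiting = 0 + 6 + 10 + 11 + 12 = 39

39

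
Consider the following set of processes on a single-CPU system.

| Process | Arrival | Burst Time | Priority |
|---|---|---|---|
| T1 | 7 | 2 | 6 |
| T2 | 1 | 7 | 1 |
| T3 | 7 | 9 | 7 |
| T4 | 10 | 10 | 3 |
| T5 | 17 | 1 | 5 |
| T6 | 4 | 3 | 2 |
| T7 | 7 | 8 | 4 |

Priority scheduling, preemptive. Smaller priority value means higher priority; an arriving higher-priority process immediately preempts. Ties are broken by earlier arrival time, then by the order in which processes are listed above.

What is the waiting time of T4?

1

Timeline: | idle 0-1 | T2 1-8 | T6 8-11 | T4 11-21 | T7 21-29 | T5 29-30 | T1 30-32 | T3 32-41 |
Completion: T1=32  T2=8  T3=41  T4=21  T5=30  T6=11  T7=29
Turnaround (C−A): T1=25  T2=7  T3=34  T4=11  T5=13  T6=7  T7=22
Waiting(T4) = turnaround − burst = 11 − 10 = 1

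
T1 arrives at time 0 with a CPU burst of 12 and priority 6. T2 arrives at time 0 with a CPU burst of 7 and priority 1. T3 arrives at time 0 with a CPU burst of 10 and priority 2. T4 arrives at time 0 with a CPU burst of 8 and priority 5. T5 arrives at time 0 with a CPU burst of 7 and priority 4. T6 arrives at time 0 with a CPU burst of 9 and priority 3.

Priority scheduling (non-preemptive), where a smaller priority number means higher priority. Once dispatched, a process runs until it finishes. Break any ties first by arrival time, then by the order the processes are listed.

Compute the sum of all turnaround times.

177

Timeline: | T2 0-7 | T3 7-17 | T6 17-26 | T5 26-33 | T4 33-41 | T1 41-53 |
Completion: T1=53  T2=7  T3=17  T4=41  T5=33  T6=26
Turnaround = completion − arrival: T1=53, T2=7, T3=17, T4=41, T5=33, T6=26
Total turnaround = 53 + 7 + 17 + 41 + 33 + 26 = 177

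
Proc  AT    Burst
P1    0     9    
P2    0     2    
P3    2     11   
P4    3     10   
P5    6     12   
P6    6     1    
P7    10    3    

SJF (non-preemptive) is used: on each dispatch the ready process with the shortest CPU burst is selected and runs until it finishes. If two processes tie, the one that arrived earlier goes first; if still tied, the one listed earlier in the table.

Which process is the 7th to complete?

P5

Timeline: | P2 0-2 | P1 2-11 | P6 11-12 | P7 12-15 | P4 15-25 | P3 25-36 | P5 36-48 |
Completion: P1=11  P2=2  P3=36  P4=25  P5=48  P6=12  P7=15
Turnaround (C−A): P1=11  P2=2  P3=34  P4=22  P5=42  P6=6  P7=5
Finish order: P2 → P1 → P6 → P7 → P4 → P3 → P5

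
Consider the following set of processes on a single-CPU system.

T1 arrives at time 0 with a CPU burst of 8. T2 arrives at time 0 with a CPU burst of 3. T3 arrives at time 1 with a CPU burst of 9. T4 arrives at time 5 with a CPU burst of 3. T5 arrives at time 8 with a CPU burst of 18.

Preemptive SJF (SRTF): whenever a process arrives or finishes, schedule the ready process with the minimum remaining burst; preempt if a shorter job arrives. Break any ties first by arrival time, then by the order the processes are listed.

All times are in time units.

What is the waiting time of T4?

Timeline: | T2 0-3 | T1 3-5 | T4 5-8 | T1 8-14 | T3 14-23 | T5 23-41 |
Completion: T1=14  T2=3  T3=23  T4=8  T5=41
Waiting(T4) = turnaround − burst = 3 − 3 = 0

0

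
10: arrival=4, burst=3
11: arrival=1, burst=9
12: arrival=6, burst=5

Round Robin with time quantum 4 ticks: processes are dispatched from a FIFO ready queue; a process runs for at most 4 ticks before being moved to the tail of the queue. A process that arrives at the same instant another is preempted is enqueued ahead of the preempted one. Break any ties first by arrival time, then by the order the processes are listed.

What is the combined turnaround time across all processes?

Schedule: | idle 0-1 | 11 1-5 | 10 5-8 | 11 8-12 | 12 12-16 | 11 16-17 | 12 17-18 |
Completion: 10=8  11=17  12=18
Turnaround (C−A): 10=4  11=16  12=12
Turnaround = completion − arrival: 10=4, 11=16, 12=12
Total turnaround = 4 + 16 + 12 = 32

32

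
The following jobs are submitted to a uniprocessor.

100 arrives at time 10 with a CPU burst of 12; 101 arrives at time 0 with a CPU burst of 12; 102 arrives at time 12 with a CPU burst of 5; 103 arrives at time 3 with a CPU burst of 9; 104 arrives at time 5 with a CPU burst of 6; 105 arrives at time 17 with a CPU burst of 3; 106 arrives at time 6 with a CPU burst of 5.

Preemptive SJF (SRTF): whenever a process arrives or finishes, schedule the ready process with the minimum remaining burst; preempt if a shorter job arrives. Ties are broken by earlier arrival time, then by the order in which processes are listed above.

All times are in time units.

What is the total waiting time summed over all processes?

Timeline: | 101 0-5 | 104 5-11 | 106 11-16 | 102 16-17 | 105 17-20 | 102 20-24 | 101 24-31 | 103 31-40 | 100 40-52 |
Completion: 100=52  101=31  102=24  103=40  104=11  105=20  106=16
Waiting = turnaround − burst: 100=30, 101=19, 102=7, 103=28, 104=0, 105=0, 106=5
Total waiting = 30 + 19 + 7 + 28 + 0 + 0 + 5 = 89

89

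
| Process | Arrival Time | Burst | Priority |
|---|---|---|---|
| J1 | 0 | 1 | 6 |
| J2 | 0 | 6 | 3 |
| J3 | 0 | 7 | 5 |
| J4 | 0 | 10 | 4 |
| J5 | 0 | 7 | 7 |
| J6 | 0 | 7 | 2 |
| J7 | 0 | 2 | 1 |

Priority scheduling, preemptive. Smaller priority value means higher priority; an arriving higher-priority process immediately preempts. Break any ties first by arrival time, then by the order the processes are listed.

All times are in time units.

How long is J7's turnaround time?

Gantt: | J7 0-2 | J6 2-9 | J2 9-15 | J4 15-25 | J3 25-32 | J1 32-33 | J5 33-40 |
Completion: J1=33  J2=15  J3=32  J4=25  J5=40  J6=9  J7=2
Turnaround (C−A): J1=33  J2=15  J3=32  J4=25  J5=40  J6=9  J7=2
Turnaround(J7) = completion − arrival = 2 − 0 = 2

2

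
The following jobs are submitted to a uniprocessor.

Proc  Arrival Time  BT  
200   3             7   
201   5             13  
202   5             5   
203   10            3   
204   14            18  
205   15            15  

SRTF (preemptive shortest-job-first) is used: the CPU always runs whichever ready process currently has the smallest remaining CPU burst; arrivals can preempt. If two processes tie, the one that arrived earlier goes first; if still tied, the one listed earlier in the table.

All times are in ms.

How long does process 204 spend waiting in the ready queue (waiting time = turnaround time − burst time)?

32

Timeline: | idle 0-3 | 200 3-10 | 203 10-13 | 202 13-18 | 201 18-31 | 205 31-46 | 204 46-64 |
Completion: 200=10  201=31  202=18  203=13  204=64  205=46
Waiting(204) = turnaround − burst = 50 − 18 = 32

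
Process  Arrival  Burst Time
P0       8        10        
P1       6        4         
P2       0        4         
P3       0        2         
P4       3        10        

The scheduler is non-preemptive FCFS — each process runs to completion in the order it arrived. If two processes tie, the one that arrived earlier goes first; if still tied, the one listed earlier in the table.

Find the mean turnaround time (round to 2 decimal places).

Schedule: | P2 0-4 | P3 4-6 | P4 6-16 | P1 16-20 | P0 20-30 |
Completion: P0=30  P1=20  P2=4  P3=6  P4=16
Turnaround times: P0=22, P1=14, P2=4, P3=6, P4=13
Average turnaround = (22+14+4+6+13) / 5 = 59/5 = 11.80

11.80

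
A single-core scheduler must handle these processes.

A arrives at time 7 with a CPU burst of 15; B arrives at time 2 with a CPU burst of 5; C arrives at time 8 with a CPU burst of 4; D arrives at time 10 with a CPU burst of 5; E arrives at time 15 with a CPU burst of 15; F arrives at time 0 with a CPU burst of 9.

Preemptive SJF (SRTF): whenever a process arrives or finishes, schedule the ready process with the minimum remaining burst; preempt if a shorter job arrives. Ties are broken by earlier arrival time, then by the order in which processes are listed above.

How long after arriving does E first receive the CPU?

23

Schedule: | F 0-2 | B 2-7 | F 7-8 | C 8-12 | D 12-17 | F 17-23 | A 23-38 | E 38-53 |
Completion: A=38  B=7  C=12  D=17  E=53  F=23
Turnaround (C−A): A=31  B=5  C=4  D=7  E=38  F=23
Response(E) = first start − arrival = 38 − 15 = 23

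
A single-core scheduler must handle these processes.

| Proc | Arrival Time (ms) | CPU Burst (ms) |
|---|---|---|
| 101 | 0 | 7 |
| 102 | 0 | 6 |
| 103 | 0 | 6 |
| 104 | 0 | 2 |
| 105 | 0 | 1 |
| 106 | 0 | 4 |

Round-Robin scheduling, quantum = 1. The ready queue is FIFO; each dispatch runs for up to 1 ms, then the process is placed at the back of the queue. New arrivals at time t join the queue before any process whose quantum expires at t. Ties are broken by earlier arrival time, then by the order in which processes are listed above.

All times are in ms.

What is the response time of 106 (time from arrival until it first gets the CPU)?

5

Timeline: | 101 0-1 | 102 1-2 | 103 2-3 | 104 3-4 | 105 4-5 | 106 5-6 | 101 6-7 | 102 7-8 | 103 8-9 | 104 9-10 | 106 10-11 | 101 11-12 | 102 12-13 | 103 13-14 | 106 14-15 | 101 15-16 | 102 16-17 | 103 17-18 | 106 18-19 | 101 19-20 | 102 20-21 | 103 21-22 | 101 22-23 | 102 23-24 | 103 24-25 | 101 25-26 |
Completion: 101=26  102=24  103=25  104=10  105=5  106=19
Turnaround (C−A): 101=26  102=24  103=25  104=10  105=5  106=19
Response(106) = first start − arrival = 5 − 0 = 5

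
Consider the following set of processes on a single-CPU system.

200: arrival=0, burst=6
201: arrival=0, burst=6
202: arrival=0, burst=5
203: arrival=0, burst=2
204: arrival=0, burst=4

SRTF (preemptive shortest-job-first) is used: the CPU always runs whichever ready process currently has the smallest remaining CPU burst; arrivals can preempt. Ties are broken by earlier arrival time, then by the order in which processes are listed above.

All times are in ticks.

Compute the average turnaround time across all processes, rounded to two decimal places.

11.80

Gantt: | 203 0-2 | 204 2-6 | 202 6-11 | 200 11-17 | 201 17-23 |
Completion: 200=17  201=23  202=11  203=2  204=6
Turnaround times: 200=17, 201=23, 202=11, 203=2, 204=6
Average turnaround = (17+23+11+2+6) / 5 = 59/5 = 11.80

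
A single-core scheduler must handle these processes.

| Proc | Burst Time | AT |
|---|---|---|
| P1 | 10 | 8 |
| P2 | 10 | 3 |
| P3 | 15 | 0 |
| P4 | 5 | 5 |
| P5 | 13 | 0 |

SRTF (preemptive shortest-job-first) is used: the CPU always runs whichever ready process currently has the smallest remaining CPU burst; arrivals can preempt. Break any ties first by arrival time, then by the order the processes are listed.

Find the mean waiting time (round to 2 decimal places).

15.60

Timeline: | P5 0-5 | P4 5-10 | P5 10-18 | P2 18-28 | P1 28-38 | P3 38-53 |
Completion: P1=38  P2=28  P3=53  P4=10  P5=18
Waiting times: P1=20, P2=15, P3=38, P4=0, P5=5
Average waiting = (20+15+38+0+5) / 5 = 78/5 = 15.60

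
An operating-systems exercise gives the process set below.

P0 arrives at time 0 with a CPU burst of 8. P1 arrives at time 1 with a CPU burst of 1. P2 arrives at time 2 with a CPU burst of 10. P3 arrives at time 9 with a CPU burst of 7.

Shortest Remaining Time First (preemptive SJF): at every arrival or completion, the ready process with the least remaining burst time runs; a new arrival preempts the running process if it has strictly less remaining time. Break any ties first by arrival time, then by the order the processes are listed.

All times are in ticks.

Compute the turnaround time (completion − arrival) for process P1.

1

Schedule: | P0 0-1 | P1 1-2 | P0 2-9 | P3 9-16 | P2 16-26 |
Completion: P0=9  P1=2  P2=26  P3=16
Turnaround (C−A): P0=9  P1=1  P2=24  P3=7
Turnaround(P1) = completion − arrival = 2 − 1 = 1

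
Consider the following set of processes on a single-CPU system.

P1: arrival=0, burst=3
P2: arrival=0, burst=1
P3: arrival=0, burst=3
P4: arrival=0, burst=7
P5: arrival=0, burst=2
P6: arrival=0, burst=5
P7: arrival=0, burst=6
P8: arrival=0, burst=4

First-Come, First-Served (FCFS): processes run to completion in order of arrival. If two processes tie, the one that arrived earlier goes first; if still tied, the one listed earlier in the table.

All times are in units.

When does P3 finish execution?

7

Timeline: | P1 0-3 | P2 3-4 | P3 4-7 | P4 7-14 | P5 14-16 | P6 16-21 | P7 21-27 | P8 27-31 |
Completion: P1=3  P2=4  P3=7  P4=14  P5=16  P6=21  P7=27  P8=31
Turnaround (C−A): P1=3  P2=4  P3=7  P4=14  P5=16  P6=21  P7=27  P8=31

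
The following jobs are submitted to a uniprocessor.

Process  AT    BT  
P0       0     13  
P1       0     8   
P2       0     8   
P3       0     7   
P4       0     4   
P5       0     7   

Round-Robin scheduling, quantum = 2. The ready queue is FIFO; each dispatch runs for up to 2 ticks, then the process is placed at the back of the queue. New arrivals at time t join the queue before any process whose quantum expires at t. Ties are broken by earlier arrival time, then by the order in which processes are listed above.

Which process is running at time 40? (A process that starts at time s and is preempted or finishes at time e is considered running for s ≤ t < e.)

Timeline: | P0 0-2 | P1 2-4 | P2 4-6 | P3 6-8 | P4 8-10 | P5 10-12 | P0 12-14 | P1 14-16 | P2 16-18 | P3 18-20 | P4 20-22 | P5 22-24 | P0 24-26 | P1 26-28 | P2 28-30 | P3 30-32 | P5 32-34 | P0 34-36 | P1 36-38 | P2 38-40 | P3 40-41 | P5 41-42 | P0 42-47 |
Completion: P0=47  P1=38  P2=40  P3=41  P4=22  P5=42
Turnaround (C−A): P0=47  P1=38  P2=40  P3=41  P4=22  P5=42

P3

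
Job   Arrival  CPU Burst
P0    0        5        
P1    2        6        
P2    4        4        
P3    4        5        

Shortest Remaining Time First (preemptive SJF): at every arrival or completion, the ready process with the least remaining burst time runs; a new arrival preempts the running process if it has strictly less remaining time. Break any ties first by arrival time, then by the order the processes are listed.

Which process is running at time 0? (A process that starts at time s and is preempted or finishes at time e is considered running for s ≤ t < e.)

Timeline: | P0 0-5 | P2 5-9 | P3 9-14 | P1 14-20 |
Completion: P0=5  P1=20  P2=9  P3=14

P0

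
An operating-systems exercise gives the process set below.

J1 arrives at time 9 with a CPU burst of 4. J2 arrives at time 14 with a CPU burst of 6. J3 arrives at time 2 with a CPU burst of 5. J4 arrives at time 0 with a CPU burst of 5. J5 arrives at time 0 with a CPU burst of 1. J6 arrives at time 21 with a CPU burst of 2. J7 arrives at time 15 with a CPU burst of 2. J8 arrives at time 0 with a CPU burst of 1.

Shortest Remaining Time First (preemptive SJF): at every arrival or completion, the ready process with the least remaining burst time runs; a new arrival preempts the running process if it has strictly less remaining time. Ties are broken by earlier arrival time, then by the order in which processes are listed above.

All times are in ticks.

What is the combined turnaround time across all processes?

Schedule: | J5 0-1 | J8 1-2 | J4 2-7 | J3 7-12 | J1 12-16 | J7 16-18 | J2 18-21 | J6 21-23 | J2 23-26 |
Completion: J1=16  J2=26  J3=12  J4=7  J5=1  J6=23  J7=18  J8=2
Turnaround = completion − arrival: J1=7, J2=12, J3=10, J4=7, J5=1, J6=2, J7=3, J8=2
Total turnaround = 7 + 12 + 10 + 7 + 1 + 2 + 3 + 2 = 44

44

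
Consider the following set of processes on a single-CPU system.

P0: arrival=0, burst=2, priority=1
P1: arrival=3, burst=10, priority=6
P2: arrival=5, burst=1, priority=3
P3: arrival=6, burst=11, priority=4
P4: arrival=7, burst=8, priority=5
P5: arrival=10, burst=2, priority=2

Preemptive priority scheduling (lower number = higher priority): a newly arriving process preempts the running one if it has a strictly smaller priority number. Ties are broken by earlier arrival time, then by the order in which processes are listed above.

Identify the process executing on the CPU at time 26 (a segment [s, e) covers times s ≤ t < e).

P4

Gantt: | P0 0-2 | idle 2-3 | P1 3-5 | P2 5-6 | P3 6-10 | P5 10-12 | P3 12-19 | P4 19-27 | P1 27-35 |
Completion: P0=2  P1=35  P2=6  P3=19  P4=27  P5=12
Turnaround (C−A): P0=2  P1=32  P2=1  P3=13  P4=20  P5=2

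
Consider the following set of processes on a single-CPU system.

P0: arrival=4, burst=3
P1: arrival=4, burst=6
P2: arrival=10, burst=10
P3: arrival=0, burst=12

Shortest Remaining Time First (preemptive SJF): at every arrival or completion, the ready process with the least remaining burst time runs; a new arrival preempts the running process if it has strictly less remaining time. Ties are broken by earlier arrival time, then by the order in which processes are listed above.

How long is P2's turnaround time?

21

Gantt: | P3 0-4 | P0 4-7 | P1 7-13 | P3 13-21 | P2 21-31 |
Completion: P0=7  P1=13  P2=31  P3=21
Turnaround (C−A): P0=3  P1=9  P2=21  P3=21
Turnaround(P2) = completion − arrival = 31 − 10 = 21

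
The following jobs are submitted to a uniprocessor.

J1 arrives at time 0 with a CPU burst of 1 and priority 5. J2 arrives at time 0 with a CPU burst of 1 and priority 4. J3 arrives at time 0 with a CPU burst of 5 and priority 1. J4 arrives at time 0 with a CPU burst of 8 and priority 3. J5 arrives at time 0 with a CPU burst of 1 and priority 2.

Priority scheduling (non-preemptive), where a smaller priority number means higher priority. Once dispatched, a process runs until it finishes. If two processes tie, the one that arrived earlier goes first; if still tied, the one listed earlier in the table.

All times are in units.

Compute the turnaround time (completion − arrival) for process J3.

5

Schedule: | J3 0-5 | J5 5-6 | J4 6-14 | J2 14-15 | J1 15-16 |
Completion: J1=16  J2=15  J3=5  J4=14  J5=6
Turnaround (C−A): J1=16  J2=15  J3=5  J4=14  J5=6
Turnaround(J3) = completion − arrival = 5 − 0 = 5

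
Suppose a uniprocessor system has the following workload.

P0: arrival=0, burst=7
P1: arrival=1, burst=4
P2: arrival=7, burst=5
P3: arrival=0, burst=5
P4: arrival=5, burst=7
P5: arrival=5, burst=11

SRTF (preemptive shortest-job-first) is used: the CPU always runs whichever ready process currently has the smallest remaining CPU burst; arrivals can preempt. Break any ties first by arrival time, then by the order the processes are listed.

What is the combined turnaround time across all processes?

Schedule: | P3 0-5 | P1 5-9 | P2 9-14 | P0 14-21 | P4 21-28 | P5 28-39 |
Completion: P0=21  P1=9  P2=14  P3=5  P4=28  P5=39
Turnaround (C−A): P0=21  P1=8  P2=7  P3=5  P4=23  P5=34
Turnaround = completion − arrival: P0=21, P1=8, P2=7, P3=5, P4=23, P5=34
Total turnaround = 21 + 8 + 7 + 5 + 23 + 34 = 98

98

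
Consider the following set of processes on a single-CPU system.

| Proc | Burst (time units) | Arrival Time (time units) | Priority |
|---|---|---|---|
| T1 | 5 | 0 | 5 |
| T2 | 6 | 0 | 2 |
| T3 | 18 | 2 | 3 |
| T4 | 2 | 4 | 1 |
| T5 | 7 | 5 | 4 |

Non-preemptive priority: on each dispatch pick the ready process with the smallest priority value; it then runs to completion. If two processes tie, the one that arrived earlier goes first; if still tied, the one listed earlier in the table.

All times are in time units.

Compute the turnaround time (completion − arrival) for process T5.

28

Schedule: | T2 0-6 | T4 6-8 | T3 8-26 | T5 26-33 | T1 33-38 |
Completion: T1=38  T2=6  T3=26  T4=8  T5=33
Turnaround (C−A): T1=38  T2=6  T3=24  T4=4  T5=28
Turnaround(T5) = completion − arrival = 33 − 5 = 28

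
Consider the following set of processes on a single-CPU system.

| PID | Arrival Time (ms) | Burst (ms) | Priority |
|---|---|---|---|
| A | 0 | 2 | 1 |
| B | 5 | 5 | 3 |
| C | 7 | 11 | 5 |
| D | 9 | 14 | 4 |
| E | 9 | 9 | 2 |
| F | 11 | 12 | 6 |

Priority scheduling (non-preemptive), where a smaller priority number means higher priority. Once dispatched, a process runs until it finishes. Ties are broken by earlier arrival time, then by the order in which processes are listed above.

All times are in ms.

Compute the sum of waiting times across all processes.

Timeline: | A 0-2 | idle 2-5 | B 5-10 | E 10-19 | D 19-33 | C 33-44 | F 44-56 |
Completion: A=2  B=10  C=44  D=33  E=19  F=56
Turnaround (C−A): A=2  B=5  C=37  D=24  E=10  F=45
Waiting = turnaround − burst: A=0, B=0, C=26, D=10, E=1, F=33
Total waiting = 0 + 0 + 26 + 10 + 1 + 33 = 70

70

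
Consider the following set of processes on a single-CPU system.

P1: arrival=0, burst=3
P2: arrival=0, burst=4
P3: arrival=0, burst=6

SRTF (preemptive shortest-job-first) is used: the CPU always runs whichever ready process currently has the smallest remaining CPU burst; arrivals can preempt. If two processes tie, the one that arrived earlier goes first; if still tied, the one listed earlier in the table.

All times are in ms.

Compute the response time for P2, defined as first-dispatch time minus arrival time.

Schedule: | P1 0-3 | P2 3-7 | P3 7-13 |
Completion: P1=3  P2=7  P3=13
Turnaround (C−A): P1=3  P2=7  P3=13
Response(P2) = first start − arrival = 3 − 0 = 3

3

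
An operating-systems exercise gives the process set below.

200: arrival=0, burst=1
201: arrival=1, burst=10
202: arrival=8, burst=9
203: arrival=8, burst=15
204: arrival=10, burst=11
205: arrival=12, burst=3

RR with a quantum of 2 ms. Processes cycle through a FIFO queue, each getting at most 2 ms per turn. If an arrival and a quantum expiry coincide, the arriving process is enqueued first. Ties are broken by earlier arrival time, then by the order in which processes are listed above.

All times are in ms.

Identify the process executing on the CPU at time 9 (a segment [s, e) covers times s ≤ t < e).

Schedule: | 200 0-1 | 201 1-9 | 202 9-11 | 203 11-13 | 201 13-15 | 204 15-17 | 202 17-19 | 205 19-21 | 203 21-23 | 204 23-25 | 202 25-27 | 205 27-28 | 203 28-30 | 204 30-32 | 202 32-34 | 203 34-36 | 204 36-38 | 202 38-39 | 203 39-41 | 204 41-43 | 203 43-45 | 204 45-46 | 203 46-49 |
Completion: 200=1  201=15  202=39  203=49  204=46  205=28

202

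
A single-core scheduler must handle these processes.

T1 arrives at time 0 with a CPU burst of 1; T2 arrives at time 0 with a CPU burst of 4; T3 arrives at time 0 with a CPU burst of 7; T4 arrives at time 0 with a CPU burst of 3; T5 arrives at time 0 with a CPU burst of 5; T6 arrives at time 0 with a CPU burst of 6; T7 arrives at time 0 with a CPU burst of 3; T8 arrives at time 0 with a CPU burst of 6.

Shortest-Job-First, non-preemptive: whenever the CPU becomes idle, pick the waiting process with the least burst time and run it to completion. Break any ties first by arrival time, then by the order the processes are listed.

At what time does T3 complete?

35

Gantt: | T1 0-1 | T4 1-4 | T7 4-7 | T2 7-11 | T5 11-16 | T6 16-22 | T8 22-28 | T3 28-35 |
Completion: T1=1  T2=11  T3=35  T4=4  T5=16  T6=22  T7=7  T8=28
Turnaround (C−A): T1=1  T2=11  T3=35  T4=4  T5=16  T6=22  T7=7  T8=28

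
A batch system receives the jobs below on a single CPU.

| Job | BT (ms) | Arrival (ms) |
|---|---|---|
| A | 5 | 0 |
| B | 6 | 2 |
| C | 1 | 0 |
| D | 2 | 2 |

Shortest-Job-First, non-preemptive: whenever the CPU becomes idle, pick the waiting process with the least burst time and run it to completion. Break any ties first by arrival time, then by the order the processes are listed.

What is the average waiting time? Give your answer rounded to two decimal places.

2.75

Gantt: | C 0-1 | A 1-6 | D 6-8 | B 8-14 |
Completion: A=6  B=14  C=1  D=8
Turnaround (C−A): A=6  B=12  C=1  D=6
Waiting times: A=1, B=6, C=0, D=4
Average waiting = (1+6+0+4) / 4 = 11/4 = 2.75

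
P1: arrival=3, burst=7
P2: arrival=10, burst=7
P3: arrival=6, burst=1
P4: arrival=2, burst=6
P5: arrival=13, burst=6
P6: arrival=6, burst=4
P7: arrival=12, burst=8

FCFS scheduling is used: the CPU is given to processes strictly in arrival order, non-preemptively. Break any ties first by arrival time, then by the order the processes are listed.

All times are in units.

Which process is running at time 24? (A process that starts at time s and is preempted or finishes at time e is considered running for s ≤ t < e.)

P2

Gantt: | idle 0-2 | P4 2-8 | P1 8-15 | P3 15-16 | P6 16-20 | P2 20-27 | P7 27-35 | P5 35-41 |
Completion: P1=15  P2=27  P3=16  P4=8  P5=41  P6=20  P7=35
Turnaround (C−A): P1=12  P2=17  P3=10  P4=6  P5=28  P6=14  P7=23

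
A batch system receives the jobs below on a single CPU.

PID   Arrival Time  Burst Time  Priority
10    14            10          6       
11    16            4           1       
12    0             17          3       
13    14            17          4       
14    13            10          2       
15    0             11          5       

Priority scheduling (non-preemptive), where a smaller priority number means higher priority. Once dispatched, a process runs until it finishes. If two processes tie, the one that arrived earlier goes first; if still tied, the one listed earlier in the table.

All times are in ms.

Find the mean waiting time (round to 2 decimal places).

19.83

Gantt: | 12 0-17 | 11 17-21 | 14 21-31 | 13 31-48 | 15 48-59 | 10 59-69 |
Completion: 10=69  11=21  12=17  13=48  14=31  15=59
Turnaround (C−A): 10=55  11=5  12=17  13=34  14=18  15=59
Waiting times: 10=45, 11=1, 12=0, 13=17, 14=8, 15=48
Average waiting = (45+1+0+17+8+48) / 6 = 119/6 = 19.83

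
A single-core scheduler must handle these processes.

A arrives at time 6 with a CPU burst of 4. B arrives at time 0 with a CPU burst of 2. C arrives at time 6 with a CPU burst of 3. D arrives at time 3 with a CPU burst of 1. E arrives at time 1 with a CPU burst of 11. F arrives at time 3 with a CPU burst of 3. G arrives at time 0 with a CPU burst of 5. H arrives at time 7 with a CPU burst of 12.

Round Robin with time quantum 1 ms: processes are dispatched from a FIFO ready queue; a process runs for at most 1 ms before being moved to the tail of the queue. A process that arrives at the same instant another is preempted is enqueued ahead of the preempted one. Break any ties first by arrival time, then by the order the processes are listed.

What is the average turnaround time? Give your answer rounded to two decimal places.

19.00

Schedule: | B 0-1 | G 1-2 | E 2-3 | B 3-4 | G 4-5 | D 5-6 | F 6-7 | E 7-8 | G 8-9 | A 9-10 | C 10-11 | H 11-12 | F 12-13 | E 13-14 | G 14-15 | A 15-16 | C 16-17 | H 17-18 | F 18-19 | E 19-20 | G 20-21 | A 21-22 | C 22-23 | H 23-24 | E 24-25 | A 25-26 | H 26-27 | E 27-28 | H 28-29 | E 29-30 | H 30-31 | E 31-32 | H 32-33 | E 33-34 | H 34-35 | E 35-36 | H 36-37 | E 37-38 | H 38-41 |
Completion: A=26  B=4  C=23  D=6  E=38  F=19  G=21  H=41
Turnaround (C−A): A=20  B=4  C=17  D=3  E=37  F=16  G=21  H=34
Turnaround times: A=20, B=4, C=17, D=3, E=37, F=16, G=21, H=34
Average turnaround = (20+4+17+3+37+16+21+34) / 8 = 152/8 = 19.00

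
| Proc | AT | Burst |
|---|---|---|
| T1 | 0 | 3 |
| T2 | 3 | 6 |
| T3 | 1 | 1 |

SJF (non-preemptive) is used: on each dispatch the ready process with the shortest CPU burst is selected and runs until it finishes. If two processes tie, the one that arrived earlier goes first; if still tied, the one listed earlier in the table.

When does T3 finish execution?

4

Gantt: | T1 0-3 | T3 3-4 | T2 4-10 |
Completion: T1=3  T2=10  T3=4
Turnaround (C−A): T1=3  T2=7  T3=3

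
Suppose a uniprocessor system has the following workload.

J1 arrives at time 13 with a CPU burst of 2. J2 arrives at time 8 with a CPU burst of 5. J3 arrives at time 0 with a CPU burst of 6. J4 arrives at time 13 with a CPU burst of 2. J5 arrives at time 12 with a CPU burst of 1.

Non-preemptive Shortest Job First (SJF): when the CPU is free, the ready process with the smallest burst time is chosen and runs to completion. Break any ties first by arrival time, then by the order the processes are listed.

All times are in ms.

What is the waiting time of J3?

0

Timeline: | J3 0-6 | idle 6-8 | J2 8-13 | J5 13-14 | J1 14-16 | J4 16-18 |
Completion: J1=16  J2=13  J3=6  J4=18  J5=14
Turnaround (C−A): J1=3  J2=5  J3=6  J4=5  J5=2
Waiting(J3) = turnaround − burst = 6 − 6 = 0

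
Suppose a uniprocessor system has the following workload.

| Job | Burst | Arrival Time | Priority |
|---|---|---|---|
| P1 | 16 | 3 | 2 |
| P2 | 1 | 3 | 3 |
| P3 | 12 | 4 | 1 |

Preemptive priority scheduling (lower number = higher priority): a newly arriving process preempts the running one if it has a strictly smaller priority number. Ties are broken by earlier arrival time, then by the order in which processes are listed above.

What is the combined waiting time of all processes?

Gantt: | idle 0-3 | P1 3-4 | P3 4-16 | P1 16-31 | P2 31-32 |
Completion: P1=31  P2=32  P3=16
Waiting = turnaround − burst: P1=12, P2=28, P3=0
Total waiting = 12 + 28 + 0 = 40

40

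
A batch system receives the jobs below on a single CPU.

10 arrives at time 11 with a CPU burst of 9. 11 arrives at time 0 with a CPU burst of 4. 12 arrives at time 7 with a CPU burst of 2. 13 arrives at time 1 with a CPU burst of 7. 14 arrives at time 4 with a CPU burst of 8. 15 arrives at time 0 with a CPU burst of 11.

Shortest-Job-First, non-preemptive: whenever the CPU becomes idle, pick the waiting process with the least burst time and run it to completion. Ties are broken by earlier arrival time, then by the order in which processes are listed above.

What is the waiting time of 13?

3

Schedule: | 11 0-4 | 13 4-11 | 12 11-13 | 14 13-21 | 10 21-30 | 15 30-41 |
Completion: 10=30  11=4  12=13  13=11  14=21  15=41
Waiting(13) = turnaround − burst = 10 − 7 = 3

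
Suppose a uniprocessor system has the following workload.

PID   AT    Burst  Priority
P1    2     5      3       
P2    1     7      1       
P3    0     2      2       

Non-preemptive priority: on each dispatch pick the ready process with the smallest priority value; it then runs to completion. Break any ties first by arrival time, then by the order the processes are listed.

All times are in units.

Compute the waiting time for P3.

0

Timeline: | P3 0-2 | P2 2-9 | P1 9-14 |
Completion: P1=14  P2=9  P3=2
Waiting(P3) = turnaround − burst = 2 − 2 = 0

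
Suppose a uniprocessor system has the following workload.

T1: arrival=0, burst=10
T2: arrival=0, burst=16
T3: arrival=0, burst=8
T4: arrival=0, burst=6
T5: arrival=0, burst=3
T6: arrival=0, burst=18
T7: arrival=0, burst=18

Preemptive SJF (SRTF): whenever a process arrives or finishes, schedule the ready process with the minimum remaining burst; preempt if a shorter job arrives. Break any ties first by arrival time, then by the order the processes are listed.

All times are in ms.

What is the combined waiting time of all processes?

160

Timeline: | T5 0-3 | T4 3-9 | T3 9-17 | T1 17-27 | T2 27-43 | T6 43-61 | T7 61-79 |
Completion: T1=27  T2=43  T3=17  T4=9  T5=3  T6=61  T7=79
Turnaround (C−A): T1=27  T2=43  T3=17  T4=9  T5=3  T6=61  T7=79
Waiting = turnaround − burst: T1=17, T2=27, T3=9, T4=3, T5=0, T6=43, T7=61
Total waiting = 17 + 27 + 9 + 3 + 0 + 43 + 61 = 160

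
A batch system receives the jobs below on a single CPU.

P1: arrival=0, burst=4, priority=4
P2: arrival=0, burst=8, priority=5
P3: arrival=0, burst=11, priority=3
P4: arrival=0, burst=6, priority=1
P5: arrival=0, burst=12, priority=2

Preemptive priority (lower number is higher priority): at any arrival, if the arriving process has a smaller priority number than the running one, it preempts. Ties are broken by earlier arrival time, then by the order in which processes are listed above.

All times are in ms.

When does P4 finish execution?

Schedule: | P4 0-6 | P5 6-18 | P3 18-29 | P1 29-33 | P2 33-41 |
Completion: P1=33  P2=41  P3=29  P4=6  P5=18
Turnaround (C−A): P1=33  P2=41  P3=29  P4=6  P5=18

6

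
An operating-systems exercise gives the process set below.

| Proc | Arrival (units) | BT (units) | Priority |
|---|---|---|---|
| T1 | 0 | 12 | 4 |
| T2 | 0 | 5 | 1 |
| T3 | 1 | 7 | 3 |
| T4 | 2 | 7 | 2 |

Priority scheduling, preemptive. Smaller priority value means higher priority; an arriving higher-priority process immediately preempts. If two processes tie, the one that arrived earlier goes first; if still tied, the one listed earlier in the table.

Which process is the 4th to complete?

T1

Schedule: | T2 0-5 | T4 5-12 | T3 12-19 | T1 19-31 |
Completion: T1=31  T2=5  T3=19  T4=12
Turnaround (C−A): T1=31  T2=5  T3=18  T4=10
Finish order: T2 → T4 → T3 → T1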